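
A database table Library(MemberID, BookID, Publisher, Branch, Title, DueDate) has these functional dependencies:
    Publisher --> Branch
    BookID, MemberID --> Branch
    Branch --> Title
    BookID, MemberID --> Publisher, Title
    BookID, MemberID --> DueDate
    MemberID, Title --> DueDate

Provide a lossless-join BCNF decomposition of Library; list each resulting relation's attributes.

{BookID, MemberID, Publisher}; {Branch, Publisher}; {Branch, Title}; {DueDate, MemberID, Publisher}

Candidate key of the original relation: {BookID, MemberID}.
{BookID, Branch, DueDate, MemberID, Publisher, Title}: {Publisher} determines {Branch, Publisher, Title} here but is not a superkey — split on Publisher --> Branch, Title, giving {Branch, Publisher, Title} and {BookID, DueDate, MemberID, Publisher}.
{Branch, Publisher, Title}: {Branch} determines {Branch, Title} here but is not a superkey — split on Branch --> Title, giving {Branch, Title} and {Branch, Publisher}.
{Branch, Title} has no BCNF violation.
{Branch, Publisher} has no BCNF violation.
{BookID, DueDate, MemberID, Publisher}: {MemberID, Publisher} determines {DueDate, MemberID, Publisher} here but is not a superkey — split on MemberID, Publisher --> DueDate, giving {DueDate, MemberID, Publisher} and {BookID, MemberID, Publisher}.
{DueDate, MemberID, Publisher} has no BCNF violation.
{BookID, MemberID, Publisher} has no BCNF violation.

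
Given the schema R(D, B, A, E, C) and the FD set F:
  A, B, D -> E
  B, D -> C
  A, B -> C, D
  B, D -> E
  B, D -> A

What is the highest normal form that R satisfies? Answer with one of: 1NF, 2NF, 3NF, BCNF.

Candidate keys: {A, B}, {B, D}. Prime attributes: {A, B, D}.
The left-hand side of every FD is a superkey, so BCNF is satisfied.

BCNF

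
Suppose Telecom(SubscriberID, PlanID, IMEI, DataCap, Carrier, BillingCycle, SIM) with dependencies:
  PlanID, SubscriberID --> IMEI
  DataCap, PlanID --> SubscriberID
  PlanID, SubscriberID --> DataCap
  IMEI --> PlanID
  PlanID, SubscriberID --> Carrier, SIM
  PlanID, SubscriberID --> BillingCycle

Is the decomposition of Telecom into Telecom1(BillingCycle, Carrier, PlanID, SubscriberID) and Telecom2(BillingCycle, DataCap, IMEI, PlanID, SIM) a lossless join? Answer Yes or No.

No

Telecom1 ∩ Telecom2 = {BillingCycle, PlanID}; its closure under F is {BillingCycle, PlanID}.
Neither Telecom1 nor Telecom2 is contained in that closure, so the decomposition is lossy.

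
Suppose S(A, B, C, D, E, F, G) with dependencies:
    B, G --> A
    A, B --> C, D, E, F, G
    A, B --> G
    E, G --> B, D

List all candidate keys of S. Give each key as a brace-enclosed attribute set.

{A, B}⁺ = {A, B, C, D, E, F, G}, which is every attribute, so {A, B} is a candidate key.
{B, G}⁺ = {A, B, C, D, E, F, G}, which is every attribute, so {B, G} is a candidate key.
{E, G}⁺ = {A, B, C, D, E, F, G}, which is every attribute, so {E, G} is a candidate key.
Any other superkey properly contains one of these, so there are no further candidate keys.

{A, B}, {B, G}, {E, G}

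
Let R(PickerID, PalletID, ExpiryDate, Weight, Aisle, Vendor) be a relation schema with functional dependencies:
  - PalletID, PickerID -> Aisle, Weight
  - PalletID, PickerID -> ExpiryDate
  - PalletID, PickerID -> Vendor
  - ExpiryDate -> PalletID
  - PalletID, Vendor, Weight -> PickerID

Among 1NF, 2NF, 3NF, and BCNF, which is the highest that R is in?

Candidate keys: {ExpiryDate, PickerID}, {ExpiryDate, Vendor, Weight}, {PalletID, PickerID}, {PalletID, Vendor, Weight}. Prime attributes: {ExpiryDate, PalletID, PickerID, Vendor, Weight}.
For ExpiryDate -> PalletID we have {ExpiryDate}⁺ = {ExpiryDate, PalletID}; {ExpiryDate} is not a superkey, so BCNF fails.
Its right-hand attributes {PalletID} are all prime, as are those of every other non-superkey FD — the relation is in 3NF.

3NF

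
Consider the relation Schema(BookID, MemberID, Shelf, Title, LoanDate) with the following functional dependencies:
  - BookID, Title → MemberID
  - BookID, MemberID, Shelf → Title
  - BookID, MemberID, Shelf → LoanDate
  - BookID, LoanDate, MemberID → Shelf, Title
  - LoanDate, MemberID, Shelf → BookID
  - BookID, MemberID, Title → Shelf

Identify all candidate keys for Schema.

{BookID, LoanDate, MemberID}, {BookID, MemberID, Shelf}, {BookID, Title}, {LoanDate, MemberID, Shelf}

{BookID, Title} is a candidate key since {BookID, Title}⁺ = {BookID, LoanDate, MemberID, Shelf, Title} covers every attribute.
{BookID, LoanDate, MemberID} is a candidate key since {BookID, LoanDate, MemberID}⁺ = {BookID, LoanDate, MemberID, Shelf, Title} covers every attribute.
{BookID, MemberID, Shelf} is a candidate key since {BookID, MemberID, Shelf}⁺ = {BookID, LoanDate, MemberID, Shelf, Title} covers every attribute.
{LoanDate, MemberID, Shelf} is a candidate key since {LoanDate, MemberID, Shelf}⁺ = {BookID, LoanDate, MemberID, Shelf, Title} covers every attribute.
No proper subset of any of these is a key, and no other minimal superkey exists.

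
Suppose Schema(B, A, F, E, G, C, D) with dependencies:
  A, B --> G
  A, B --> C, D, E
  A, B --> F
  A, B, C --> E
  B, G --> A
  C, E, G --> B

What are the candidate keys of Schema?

{A, B}, {B, G}, {C, E, G}

{A, B}⁺ = {A, B, C, D, E, F, G}, which is every attribute, so {A, B} is a candidate key.
{B, G}⁺ = {A, B, C, D, E, F, G}, which is every attribute, so {B, G} is a candidate key.
{C, E, G}⁺ = {A, B, C, D, E, F, G}, which is every attribute, so {C, E, G} is a candidate key.
No proper subset of any of these is a key, and no other minimal superkey exists.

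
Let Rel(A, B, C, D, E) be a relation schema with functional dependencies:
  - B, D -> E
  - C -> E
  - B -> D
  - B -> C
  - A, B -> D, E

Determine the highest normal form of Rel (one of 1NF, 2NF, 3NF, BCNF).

1NF

Candidate key: {A, B}. Prime attributes: {A, B}.
For B, D -> E we have {B, D}⁺ = {B, C, D, E}; {B, D} is not a superkey, so BCNF fails.
B, D -> E has non-prime {E} on the right and a non-superkey on the left, so 3NF fails.
Since {B} ⊂ {A, B} and {B}⁺ ⊇ {C, D, E} with {C, D, E} non-prime, there is a partial dependency; 2NF fails.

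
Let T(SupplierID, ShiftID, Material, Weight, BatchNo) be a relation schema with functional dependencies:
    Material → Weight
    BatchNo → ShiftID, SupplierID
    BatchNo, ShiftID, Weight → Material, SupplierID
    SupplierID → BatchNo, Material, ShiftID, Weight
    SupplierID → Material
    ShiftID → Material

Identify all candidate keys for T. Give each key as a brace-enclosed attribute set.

{BatchNo}, {SupplierID}

Closure of {BatchNo} is {BatchNo, Material, ShiftID, SupplierID, Weight}, the whole schema; {BatchNo} is a candidate key.
Closure of {SupplierID} is {BatchNo, Material, ShiftID, SupplierID, Weight}, the whole schema; {SupplierID} is a candidate key.
These are minimal and exhaustive — every other superkey contains one of them.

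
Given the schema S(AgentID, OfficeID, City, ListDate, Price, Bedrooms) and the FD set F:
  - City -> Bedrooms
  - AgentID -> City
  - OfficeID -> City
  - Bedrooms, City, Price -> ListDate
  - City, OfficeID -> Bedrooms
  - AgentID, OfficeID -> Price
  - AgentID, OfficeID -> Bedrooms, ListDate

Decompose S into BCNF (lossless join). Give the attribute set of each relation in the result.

{AgentID, City}; {AgentID, ListDate, Price}; {AgentID, OfficeID, Price}; {Bedrooms, City}

Candidate key of the original relation: {AgentID, OfficeID}.
{AgentID, Bedrooms, City, ListDate, OfficeID, Price}: {City} determines {Bedrooms, City} here but is not a superkey — split on City -> Bedrooms, giving {Bedrooms, City} and {AgentID, City, ListDate, OfficeID, Price}.
{Bedrooms, City}: every determinant is a superkey — BCNF.
{AgentID, City, ListDate, OfficeID, Price}: {AgentID} determines {AgentID, City} here but is not a superkey — split on AgentID -> City, giving {AgentID, City} and {AgentID, ListDate, OfficeID, Price}.
{AgentID, City}: every determinant is a superkey — BCNF.
{AgentID, ListDate, OfficeID, Price}: {AgentID, Price} determines {AgentID, ListDate, Price} here but is not a superkey — split on AgentID, Price -> ListDate, giving {AgentID, ListDate, Price} and {AgentID, OfficeID, Price}.
{AgentID, ListDate, Price}: every determinant is a superkey — BCNF.
{AgentID, OfficeID, Price}: every determinant is a superkey — BCNF.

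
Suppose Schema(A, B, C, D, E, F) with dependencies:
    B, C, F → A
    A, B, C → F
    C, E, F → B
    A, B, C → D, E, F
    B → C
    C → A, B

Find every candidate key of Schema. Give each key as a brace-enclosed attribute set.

{B}, {C}

{B}⁺ = {A, B, C, D, E, F} — all of the relation — so {B} is a candidate key.
{C}⁺ = {A, B, C, D, E, F} — all of the relation — so {C} is a candidate key.
No proper subset of any of these is a key, and no other minimal superkey exists.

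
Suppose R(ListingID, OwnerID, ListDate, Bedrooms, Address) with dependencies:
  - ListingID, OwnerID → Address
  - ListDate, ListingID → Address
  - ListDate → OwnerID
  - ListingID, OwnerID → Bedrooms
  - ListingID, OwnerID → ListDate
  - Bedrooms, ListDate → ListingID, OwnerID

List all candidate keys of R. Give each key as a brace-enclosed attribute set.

{Bedrooms, ListDate}, {ListDate, ListingID}, {ListingID, OwnerID}

{Bedrooms, ListDate}⁺ = {Address, Bedrooms, ListDate, ListingID, OwnerID}, which is every attribute, so {Bedrooms, ListDate} is a candidate key.
{ListDate, ListingID}⁺ = {Address, Bedrooms, ListDate, ListingID, OwnerID}, which is every attribute, so {ListDate, ListingID} is a candidate key.
{ListingID, OwnerID}⁺ = {Address, Bedrooms, ListDate, ListingID, OwnerID}, which is every attribute, so {ListingID, OwnerID} is a candidate key.
Any other superkey properly contains one of these, so there are no further candidate keys.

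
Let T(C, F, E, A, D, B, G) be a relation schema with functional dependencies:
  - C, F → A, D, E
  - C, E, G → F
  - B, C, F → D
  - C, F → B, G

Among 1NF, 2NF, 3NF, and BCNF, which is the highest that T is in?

BCNF

Candidate keys: {C, E, G}, {C, F}. Prime attributes: {C, E, F, G}.
Each dependency's left side is a superkey — BCNF holds.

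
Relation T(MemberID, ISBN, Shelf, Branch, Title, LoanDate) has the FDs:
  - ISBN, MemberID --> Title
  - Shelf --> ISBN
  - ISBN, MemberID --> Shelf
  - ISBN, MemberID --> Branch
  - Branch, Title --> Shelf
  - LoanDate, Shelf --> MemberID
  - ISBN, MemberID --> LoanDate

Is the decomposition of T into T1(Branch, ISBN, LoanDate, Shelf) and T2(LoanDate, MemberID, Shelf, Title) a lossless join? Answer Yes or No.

Yes

Common attributes: {LoanDate, Shelf}; their closure is {Branch, ISBN, LoanDate, MemberID, Shelf, Title}.
T1 is contained in that closure, so T1 ∩ T2 --> T1 holds and the join is lossless.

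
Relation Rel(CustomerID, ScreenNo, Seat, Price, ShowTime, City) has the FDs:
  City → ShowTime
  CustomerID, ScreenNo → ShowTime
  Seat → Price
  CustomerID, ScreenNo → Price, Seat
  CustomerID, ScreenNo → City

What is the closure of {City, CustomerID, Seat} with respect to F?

Start with {City, CustomerID, Seat}.
City → ShowTime applies; add {ShowTime} → now {City, CustomerID, Seat, ShowTime}.
Seat → Price applies; add {Price} → now {City, CustomerID, Price, Seat, ShowTime}.
No further FD applies.

{City, CustomerID, Price, Seat, ShowTime}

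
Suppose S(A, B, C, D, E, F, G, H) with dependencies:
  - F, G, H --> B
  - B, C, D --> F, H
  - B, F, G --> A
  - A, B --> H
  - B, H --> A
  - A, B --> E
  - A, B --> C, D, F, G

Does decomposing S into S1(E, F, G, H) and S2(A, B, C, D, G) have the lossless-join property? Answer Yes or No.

S1 ∩ S2 = {G}; its closure under F is {G}.
S1 ⊄ {G} and S2 ⊄ {G}, so the split is lossy.

No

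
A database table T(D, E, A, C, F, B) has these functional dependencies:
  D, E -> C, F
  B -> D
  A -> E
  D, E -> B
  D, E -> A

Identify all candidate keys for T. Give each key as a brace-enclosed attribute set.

{A, B} is a candidate key since {A, B}⁺ = {A, B, C, D, E, F} covers every attribute.
{A, D} is a candidate key since {A, D}⁺ = {A, B, C, D, E, F} covers every attribute.
{B, E} is a candidate key since {B, E}⁺ = {A, B, C, D, E, F} covers every attribute.
{D, E} is a candidate key since {D, E}⁺ = {A, B, C, D, E, F} covers every attribute.
Any other superkey properly contains one of these, so there are no further candidate keys.

{A, B}, {A, D}, {B, E}, {D, E}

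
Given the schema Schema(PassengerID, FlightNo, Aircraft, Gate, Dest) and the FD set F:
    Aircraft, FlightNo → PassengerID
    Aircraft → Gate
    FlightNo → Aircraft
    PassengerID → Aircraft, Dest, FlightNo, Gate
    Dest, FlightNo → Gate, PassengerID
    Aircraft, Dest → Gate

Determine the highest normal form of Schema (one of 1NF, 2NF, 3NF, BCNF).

2NF

Candidate keys: {FlightNo}, {PassengerID}. Prime attributes: {FlightNo, PassengerID}.
Aircraft → Gate: {Aircraft}⁺ = {Aircraft, Gate}, which is not all of the attributes, so the left side is not a superkey — BCNF is violated.
Aircraft → Gate has non-prime {Gate} on the right and a non-superkey on the left, so 3NF fails.
Every candidate key is a single attribute, so no partial dependency is possible; 2NF holds.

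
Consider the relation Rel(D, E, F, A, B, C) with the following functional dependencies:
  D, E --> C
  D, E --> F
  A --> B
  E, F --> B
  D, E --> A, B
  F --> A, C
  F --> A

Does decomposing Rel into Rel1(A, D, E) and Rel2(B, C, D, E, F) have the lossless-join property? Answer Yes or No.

The shared attributes are {D, E} and {D, E}⁺ = {A, B, C, D, E, F}.
Since Rel1 ⊆ {A, B, C, D, E, F}, the intersection is a superkey of Rel1; the decomposition is lossless.

Yes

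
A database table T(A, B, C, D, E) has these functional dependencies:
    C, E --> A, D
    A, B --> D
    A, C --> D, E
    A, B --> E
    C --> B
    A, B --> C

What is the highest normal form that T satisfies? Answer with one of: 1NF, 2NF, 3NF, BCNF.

3NF

Candidate keys: {A, B}, {A, C}, {C, E}. Prime attributes: {A, B, C, E}.
C --> B: {C}⁺ = {B, C}, which is not all of the attributes, so the left side is not a superkey — BCNF is violated.
Since {B} ⊆ prime attributes and every other non-superkey FD also has a prime right side, the schema is in 3NF.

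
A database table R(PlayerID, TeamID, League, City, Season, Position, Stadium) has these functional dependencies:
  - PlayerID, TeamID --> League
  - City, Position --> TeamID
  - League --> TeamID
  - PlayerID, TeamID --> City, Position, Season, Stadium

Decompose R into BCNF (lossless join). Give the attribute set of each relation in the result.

{City, League, PlayerID, Position, Season, Stadium}; {City, Position, TeamID}

Candidate keys of the original relation: {City, PlayerID, Position}, {League, PlayerID}, {PlayerID, TeamID}.
Within {City, League, PlayerID, Position, Season, Stadium, TeamID}: {City, Position}⁺ ∩ {City, League, PlayerID, Position, Season, Stadium, TeamID} = {City, Position, TeamID}, not the whole set, so City, Position --> TeamID violates BCNF; decompose into {City, Position, TeamID} and {City, League, PlayerID, Position, Season, Stadium}.
{City, Position, TeamID} has no BCNF violation.
{City, League, PlayerID, Position, Season, Stadium} has no BCNF violation.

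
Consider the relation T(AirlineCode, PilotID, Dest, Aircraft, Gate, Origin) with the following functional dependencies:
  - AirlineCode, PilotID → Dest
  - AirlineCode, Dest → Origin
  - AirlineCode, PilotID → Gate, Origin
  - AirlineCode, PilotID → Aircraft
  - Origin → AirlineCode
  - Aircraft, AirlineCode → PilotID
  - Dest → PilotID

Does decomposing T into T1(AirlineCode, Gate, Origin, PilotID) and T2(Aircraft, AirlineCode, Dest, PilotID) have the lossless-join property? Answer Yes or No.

Common attributes: {AirlineCode, PilotID}; their closure is {Aircraft, AirlineCode, Dest, Gate, Origin, PilotID}.
This includes all of T1, so the common attributes are a superkey of T1 — the join is lossless.

Yes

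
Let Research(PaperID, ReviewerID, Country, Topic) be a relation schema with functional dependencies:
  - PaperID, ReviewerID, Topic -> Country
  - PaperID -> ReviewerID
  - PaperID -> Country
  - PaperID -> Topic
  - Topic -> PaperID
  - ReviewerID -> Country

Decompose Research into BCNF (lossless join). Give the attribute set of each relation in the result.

Candidate keys of the original relation: {PaperID}, {Topic}.
Within {Country, PaperID, ReviewerID, Topic}: {ReviewerID}⁺ ∩ {Country, PaperID, ReviewerID, Topic} = {Country, ReviewerID}, not the whole set, so ReviewerID -> Country violates BCNF; decompose into {Country, ReviewerID} and {PaperID, ReviewerID, Topic}.
{Country, ReviewerID} is in BCNF.
{PaperID, ReviewerID, Topic} is in BCNF.

{Country, ReviewerID}; {PaperID, ReviewerID, Topic}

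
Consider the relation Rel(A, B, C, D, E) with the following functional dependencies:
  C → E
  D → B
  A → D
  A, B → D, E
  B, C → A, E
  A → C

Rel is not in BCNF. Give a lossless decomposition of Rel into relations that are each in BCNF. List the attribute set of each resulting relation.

Candidate keys of the original relation: {A}, {B, C}, {C, D}.
In {A, B, C, D, E}, {C} is not a superkey ({C}⁺ restricted to this set is {C, E}), so split on C → E into {C, E} and {A, B, C, D}.
{C, E}: every determinant is a superkey — BCNF.
In {A, B, C, D}, {D} is not a superkey ({D}⁺ restricted to this set is {B, D}), so split on D → B into {B, D} and {A, C, D}.
{B, D}: every determinant is a superkey — BCNF.
{A, C, D}: every determinant is a superkey — BCNF.

{A, C, D}; {B, D}; {C, E}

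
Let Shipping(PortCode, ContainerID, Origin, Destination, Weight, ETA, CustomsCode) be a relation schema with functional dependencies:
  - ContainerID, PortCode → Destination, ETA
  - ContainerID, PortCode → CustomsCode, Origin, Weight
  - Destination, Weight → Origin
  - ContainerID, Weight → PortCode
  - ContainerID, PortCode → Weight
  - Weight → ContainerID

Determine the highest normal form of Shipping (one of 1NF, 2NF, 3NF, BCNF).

Candidate keys: {ContainerID, PortCode}, {Weight}. Prime attributes: {ContainerID, PortCode, Weight}.
Each dependency's left side is a superkey — BCNF holds.

BCNF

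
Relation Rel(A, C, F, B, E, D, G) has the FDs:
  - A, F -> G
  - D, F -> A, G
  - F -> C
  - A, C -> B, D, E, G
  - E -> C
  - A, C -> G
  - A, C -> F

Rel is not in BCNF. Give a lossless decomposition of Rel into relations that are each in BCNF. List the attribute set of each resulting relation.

Candidate keys of the original relation: {A, C}, {A, E}, {A, F}, {D, F}.
{A, B, C, D, E, F, G}: {F} determines {C, F} here but is not a superkey — split on F -> C, giving {C, F} and {A, B, D, E, F, G}.
{C, F}: every determinant is a superkey — BCNF.
{A, B, D, E, F, G}: every determinant is a superkey — BCNF.

{A, B, D, E, F, G}; {C, F}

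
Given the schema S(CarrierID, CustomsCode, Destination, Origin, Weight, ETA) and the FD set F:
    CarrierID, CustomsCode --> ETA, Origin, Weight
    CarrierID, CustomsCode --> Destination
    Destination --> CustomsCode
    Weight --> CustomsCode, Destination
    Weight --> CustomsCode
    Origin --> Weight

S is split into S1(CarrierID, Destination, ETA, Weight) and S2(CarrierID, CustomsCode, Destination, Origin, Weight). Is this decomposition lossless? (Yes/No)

The shared attributes are {CarrierID, Destination, Weight} and {CarrierID, Destination, Weight}⁺ = {CarrierID, CustomsCode, Destination, ETA, Origin, Weight}.
Since S1 ⊆ {CarrierID, CustomsCode, Destination, ETA, Origin, Weight}, the intersection is a superkey of S1; the decomposition is lossless.

Yes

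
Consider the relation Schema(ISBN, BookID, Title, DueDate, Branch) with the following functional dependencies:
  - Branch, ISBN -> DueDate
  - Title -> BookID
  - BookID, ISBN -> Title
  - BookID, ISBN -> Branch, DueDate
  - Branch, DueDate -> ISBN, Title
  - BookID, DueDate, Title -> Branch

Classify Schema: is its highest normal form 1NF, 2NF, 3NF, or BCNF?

Candidate keys: {BookID, ISBN}, {Branch, DueDate}, {Branch, ISBN}, {DueDate, Title}, {ISBN, Title}. Prime attributes: {BookID, Branch, DueDate, ISBN, Title}.
Title -> BookID: {Title}⁺ = {BookID, Title}, which is not all of the attributes, so the left side is not a superkey — BCNF is violated.
Since {BookID} ⊆ prime attributes and every other non-superkey FD also has a prime right side, the schema is in 3NF.

3NF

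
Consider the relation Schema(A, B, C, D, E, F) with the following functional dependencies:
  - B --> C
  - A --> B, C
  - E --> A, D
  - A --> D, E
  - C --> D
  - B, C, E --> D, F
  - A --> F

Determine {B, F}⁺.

{B, C, D, F}

Start with {B, F}.
B --> C applies; add {C} → now {B, C, F}.
C --> D applies; add {D} → now {B, C, D, F}.
No further FD applies.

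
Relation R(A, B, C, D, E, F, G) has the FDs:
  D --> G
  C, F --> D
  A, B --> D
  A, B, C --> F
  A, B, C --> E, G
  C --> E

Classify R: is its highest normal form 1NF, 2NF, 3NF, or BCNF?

Candidate key: {A, B, C}. Prime attributes: {A, B, C}.
D --> G breaks BCNF: {D}⁺ = {D, G}, so {D} is not a superkey.
D --> G has non-prime {G} on the right and a non-superkey on the left, so 3NF fails.
{C} is a proper subset of the key {A, B, C}, and {C}⁺ contains the non-prime attribute {E} — a partial dependency, so 2NF is violated.

1NF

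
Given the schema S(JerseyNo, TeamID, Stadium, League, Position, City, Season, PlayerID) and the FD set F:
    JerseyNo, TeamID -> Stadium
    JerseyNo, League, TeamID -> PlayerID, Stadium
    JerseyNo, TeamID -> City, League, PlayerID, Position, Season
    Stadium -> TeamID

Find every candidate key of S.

{JerseyNo, Stadium}, {JerseyNo, TeamID}

{JerseyNo} never appears on the right of any FD, so every key must include it.
Closure of {JerseyNo, Stadium} is {City, JerseyNo, League, PlayerID, Position, Season, Stadium, TeamID}, the whole schema; {JerseyNo, Stadium} is a candidate key.
Closure of {JerseyNo, TeamID} is {City, JerseyNo, League, PlayerID, Position, Season, Stadium, TeamID}, the whole schema; {JerseyNo, TeamID} is a candidate key.
Any other superkey properly contains one of these, so there are no further candidate keys.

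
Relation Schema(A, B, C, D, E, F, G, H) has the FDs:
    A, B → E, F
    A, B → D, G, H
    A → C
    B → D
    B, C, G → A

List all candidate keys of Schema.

{A, B}, {B, C, G}

Attributes never on any right-hand side: {B} — every candidate key must contain it.
{A, B}⁺ = {A, B, C, D, E, F, G, H} — all of the relation — so {A, B} is a candidate key.
{B, C, G}⁺ = {A, B, C, D, E, F, G, H} — all of the relation — so {B, C, G} is a candidate key.
These are minimal and exhaustive — every other superkey contains one of them.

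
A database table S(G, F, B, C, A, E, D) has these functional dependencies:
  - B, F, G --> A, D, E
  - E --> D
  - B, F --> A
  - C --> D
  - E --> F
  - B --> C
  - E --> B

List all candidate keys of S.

Attributes never on any right-hand side: {G} — every candidate key must contain it.
{E, G}⁺ = {A, B, C, D, E, F, G} — all of the relation — so {E, G} is a candidate key.
{B, F, G}⁺ = {A, B, C, D, E, F, G} — all of the relation — so {B, F, G} is a candidate key.
These are minimal and exhaustive — every other superkey contains one of them.

{B, F, G}, {E, G}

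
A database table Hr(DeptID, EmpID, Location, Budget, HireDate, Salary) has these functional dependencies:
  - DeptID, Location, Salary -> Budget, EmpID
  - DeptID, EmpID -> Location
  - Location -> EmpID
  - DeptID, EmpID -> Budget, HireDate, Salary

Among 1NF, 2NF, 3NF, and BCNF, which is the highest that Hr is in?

Candidate keys: {DeptID, EmpID}, {DeptID, Location}. Prime attributes: {DeptID, EmpID, Location}.
Location -> EmpID breaks BCNF: {Location}⁺ = {EmpID, Location}, so {Location} is not a superkey.
But every attribute on its right side ({EmpID}) is prime, and the same holds for every other non-superkey FD, so 3NF still holds.

3NF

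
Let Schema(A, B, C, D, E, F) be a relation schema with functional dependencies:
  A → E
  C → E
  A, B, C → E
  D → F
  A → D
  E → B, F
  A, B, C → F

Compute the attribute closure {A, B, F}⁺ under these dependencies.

{A, B, D, E, F}

Start with {A, B, F}.
A → E applies; add {E} → now {A, B, E, F}.
A → D applies; add {D} → now {A, B, D, E, F}.
No further FD applies.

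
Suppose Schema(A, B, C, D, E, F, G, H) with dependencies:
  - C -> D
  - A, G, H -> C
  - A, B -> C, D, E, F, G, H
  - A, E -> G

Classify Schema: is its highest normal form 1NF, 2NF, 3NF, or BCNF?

2NF

Candidate key: {A, B}. Prime attributes: {A, B}.
For C -> D we have {C}⁺ = {C, D}; {C} is not a superkey, so BCNF fails.
Because {D} is non-prime and the left side of C -> D is not a superkey, the relation is not in 3NF.
No proper subset of a key has a non-prime attribute in its closure, so there is no partial dependency; 2NF holds.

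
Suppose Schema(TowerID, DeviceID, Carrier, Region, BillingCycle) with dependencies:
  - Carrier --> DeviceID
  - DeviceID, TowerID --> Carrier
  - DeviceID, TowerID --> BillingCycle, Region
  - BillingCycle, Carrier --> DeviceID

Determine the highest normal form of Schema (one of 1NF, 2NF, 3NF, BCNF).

Candidate keys: {Carrier, TowerID}, {DeviceID, TowerID}. Prime attributes: {Carrier, DeviceID, TowerID}.
Carrier --> DeviceID breaks BCNF: {Carrier}⁺ = {Carrier, DeviceID}, so {Carrier} is not a superkey.
Since {DeviceID} ⊆ prime attributes and every other non-superkey FD also has a prime right side, the schema is in 3NF.

3NF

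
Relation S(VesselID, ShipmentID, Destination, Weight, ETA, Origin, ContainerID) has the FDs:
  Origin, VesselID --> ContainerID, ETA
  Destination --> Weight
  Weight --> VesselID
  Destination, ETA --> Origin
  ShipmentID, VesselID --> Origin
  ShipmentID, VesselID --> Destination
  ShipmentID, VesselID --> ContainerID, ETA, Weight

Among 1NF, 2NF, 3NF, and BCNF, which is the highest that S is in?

Candidate keys: {Destination, ShipmentID}, {ShipmentID, VesselID}, {ShipmentID, Weight}. Prime attributes: {Destination, ShipmentID, VesselID, Weight}.
For Origin, VesselID --> ContainerID, ETA we have {Origin, VesselID}⁺ = {ContainerID, ETA, Origin, VesselID}; {Origin, VesselID} is not a superkey, so BCNF fails.
Because {ContainerID, ETA} are non-prime and the left side of Origin, VesselID --> ContainerID, ETA is not a superkey, the relation is not in 3NF.
No non-prime attribute depends on a proper subset of any candidate key, so 2NF holds.

2NF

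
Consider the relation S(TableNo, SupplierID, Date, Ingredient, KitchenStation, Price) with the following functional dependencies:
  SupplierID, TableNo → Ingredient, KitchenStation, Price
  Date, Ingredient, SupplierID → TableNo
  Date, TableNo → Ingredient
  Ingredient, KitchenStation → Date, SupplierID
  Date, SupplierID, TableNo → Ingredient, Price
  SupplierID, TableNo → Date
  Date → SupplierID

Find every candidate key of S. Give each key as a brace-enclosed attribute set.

{Date, Ingredient}, {Date, TableNo}, {Ingredient, KitchenStation}, {SupplierID, TableNo}

{Date, Ingredient}⁺ = {Date, Ingredient, KitchenStation, Price, SupplierID, TableNo}, which is every attribute, so {Date, Ingredient} is a candidate key.
{Date, TableNo}⁺ = {Date, Ingredient, KitchenStation, Price, SupplierID, TableNo}, which is every attribute, so {Date, TableNo} is a candidate key.
{Ingredient, KitchenStation}⁺ = {Date, Ingredient, KitchenStation, Price, SupplierID, TableNo}, which is every attribute, so {Ingredient, KitchenStation} is a candidate key.
{SupplierID, TableNo}⁺ = {Date, Ingredient, KitchenStation, Price, SupplierID, TableNo}, which is every attribute, so {SupplierID, TableNo} is a candidate key.
Any other superkey properly contains one of these, so there are no further candidate keys.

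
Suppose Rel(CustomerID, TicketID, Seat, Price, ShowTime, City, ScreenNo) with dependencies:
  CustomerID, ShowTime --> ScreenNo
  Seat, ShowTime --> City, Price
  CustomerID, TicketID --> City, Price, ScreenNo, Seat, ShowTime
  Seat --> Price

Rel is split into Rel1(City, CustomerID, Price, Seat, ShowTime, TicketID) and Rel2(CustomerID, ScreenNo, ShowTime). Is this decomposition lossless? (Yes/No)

Common attributes: {CustomerID, ShowTime}; their closure is {CustomerID, ScreenNo, ShowTime}.
Since Rel2 ⊆ {CustomerID, ScreenNo, ShowTime}, the intersection is a superkey of Rel2; the decomposition is lossless.

Yes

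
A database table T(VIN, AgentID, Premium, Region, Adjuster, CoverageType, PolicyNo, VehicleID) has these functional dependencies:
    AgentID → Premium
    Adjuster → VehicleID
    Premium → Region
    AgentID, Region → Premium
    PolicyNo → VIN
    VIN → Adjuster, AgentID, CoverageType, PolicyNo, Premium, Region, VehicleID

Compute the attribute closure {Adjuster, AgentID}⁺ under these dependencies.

Start with {Adjuster, AgentID}.
AgentID → Premium applies; add {Premium} → now {Adjuster, AgentID, Premium}.
Adjuster → VehicleID applies; add {VehicleID} → now {Adjuster, AgentID, Premium, VehicleID}.
Premium → Region applies; add {Region} → now {Adjuster, AgentID, Premium, Region, VehicleID}.
No further FD applies.

{Adjuster, AgentID, Premium, Region, VehicleID}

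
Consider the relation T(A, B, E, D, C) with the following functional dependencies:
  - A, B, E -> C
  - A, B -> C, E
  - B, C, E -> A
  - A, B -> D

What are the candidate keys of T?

No FD produces {B}, so it must be in every candidate key.
{A, B}⁺ = {A, B, C, D, E}, which is every attribute, so {A, B} is a candidate key.
{B, C, E}⁺ = {A, B, C, D, E}, which is every attribute, so {B, C, E} is a candidate key.
No proper subset of any of these is a key, and no other minimal superkey exists.

{A, B}, {B, C, E}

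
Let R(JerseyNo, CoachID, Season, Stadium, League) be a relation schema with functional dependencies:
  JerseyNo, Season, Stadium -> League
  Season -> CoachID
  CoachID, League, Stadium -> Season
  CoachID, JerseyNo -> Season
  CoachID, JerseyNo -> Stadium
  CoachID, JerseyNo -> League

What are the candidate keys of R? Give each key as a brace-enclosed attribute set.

{CoachID, JerseyNo}, {JerseyNo, Season}

{JerseyNo} never appears on the right of any FD, so every key must include it.
{CoachID, JerseyNo}⁺ = {CoachID, JerseyNo, League, Season, Stadium}, which is every attribute, so {CoachID, JerseyNo} is a candidate key.
{JerseyNo, Season}⁺ = {CoachID, JerseyNo, League, Season, Stadium}, which is every attribute, so {JerseyNo, Season} is a candidate key.
These are minimal and exhaustive — every other superkey contains one of them.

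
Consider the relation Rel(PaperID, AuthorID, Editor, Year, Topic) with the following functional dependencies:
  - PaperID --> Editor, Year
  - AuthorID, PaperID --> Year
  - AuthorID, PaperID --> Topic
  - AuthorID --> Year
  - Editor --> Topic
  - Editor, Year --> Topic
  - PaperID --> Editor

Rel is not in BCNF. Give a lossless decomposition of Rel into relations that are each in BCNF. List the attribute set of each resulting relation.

Candidate key of the original relation: {AuthorID, PaperID}.
{AuthorID, Editor, PaperID, Topic, Year}: {PaperID} determines {Editor, PaperID, Topic, Year} here but is not a superkey — split on PaperID --> Editor, Topic, Year, giving {Editor, PaperID, Topic, Year} and {AuthorID, PaperID}.
{Editor, PaperID, Topic, Year}: {Editor} determines {Editor, Topic} here but is not a superkey — split on Editor --> Topic, giving {Editor, Topic} and {Editor, PaperID, Year}.
{Editor, Topic} is in BCNF.
{Editor, PaperID, Year} is in BCNF.
{AuthorID, PaperID} is in BCNF.

{AuthorID, PaperID}; {Editor, PaperID, Year}; {Editor, Topic}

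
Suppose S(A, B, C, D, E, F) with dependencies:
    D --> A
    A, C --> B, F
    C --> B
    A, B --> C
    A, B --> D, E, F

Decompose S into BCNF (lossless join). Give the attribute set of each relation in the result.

Candidate keys of the original relation: {A, B}, {A, C}, {B, D}, {C, D}.
{A, B, C, D, E, F}: {D} determines {A, D} here but is not a superkey — split on D --> A, giving {A, D} and {B, C, D, E, F}.
{A, D} is in BCNF.
{B, C, D, E, F}: {C} determines {B, C} here but is not a superkey — split on C --> B, giving {B, C} and {C, D, E, F}.
{B, C} is in BCNF.
{C, D, E, F} is in BCNF.

{A, D}; {B, C}; {C, D, E, F}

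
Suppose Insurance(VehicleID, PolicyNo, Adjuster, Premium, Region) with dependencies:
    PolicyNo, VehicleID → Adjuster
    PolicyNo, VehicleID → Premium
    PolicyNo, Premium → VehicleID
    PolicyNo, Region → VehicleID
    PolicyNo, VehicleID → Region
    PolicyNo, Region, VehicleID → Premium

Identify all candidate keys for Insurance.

{PolicyNo, Premium}, {PolicyNo, Region}, {PolicyNo, VehicleID}

No FD produces {PolicyNo}, so it must be in every candidate key.
Closure of {PolicyNo, Premium} is {Adjuster, PolicyNo, Premium, Region, VehicleID}, the whole schema; {PolicyNo, Premium} is a candidate key.
Closure of {PolicyNo, Region} is {Adjuster, PolicyNo, Premium, Region, VehicleID}, the whole schema; {PolicyNo, Region} is a candidate key.
Closure of {PolicyNo, VehicleID} is {Adjuster, PolicyNo, Premium, Region, VehicleID}, the whole schema; {PolicyNo, VehicleID} is a candidate key.
Any other superkey properly contains one of these, so there are no further candidate keys.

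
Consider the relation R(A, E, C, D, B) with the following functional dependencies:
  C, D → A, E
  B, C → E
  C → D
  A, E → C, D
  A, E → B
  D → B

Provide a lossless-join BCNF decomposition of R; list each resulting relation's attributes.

Candidate keys of the original relation: {A, E}, {C}.
Within {A, B, C, D, E}: {D}⁺ ∩ {A, B, C, D, E} = {B, D}, not the whole set, so D → B violates BCNF; decompose into {B, D} and {A, C, D, E}.
{B, D} is in BCNF.
{A, C, D, E} is in BCNF.

{A, C, D, E}; {B, D}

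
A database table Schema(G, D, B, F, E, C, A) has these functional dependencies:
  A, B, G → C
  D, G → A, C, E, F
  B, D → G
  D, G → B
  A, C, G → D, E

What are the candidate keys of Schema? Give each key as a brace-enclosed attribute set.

{A, B, G}, {A, C, G}, {B, D}, {D, G}

Closure of {B, D} is {A, B, C, D, E, F, G}, the whole schema; {B, D} is a candidate key.
Closure of {D, G} is {A, B, C, D, E, F, G}, the whole schema; {D, G} is a candidate key.
Closure of {A, B, G} is {A, B, C, D, E, F, G}, the whole schema; {A, B, G} is a candidate key.
Closure of {A, C, G} is {A, B, C, D, E, F, G}, the whole schema; {A, C, G} is a candidate key.
No proper subset of any of these is a key, and no other minimal superkey exists.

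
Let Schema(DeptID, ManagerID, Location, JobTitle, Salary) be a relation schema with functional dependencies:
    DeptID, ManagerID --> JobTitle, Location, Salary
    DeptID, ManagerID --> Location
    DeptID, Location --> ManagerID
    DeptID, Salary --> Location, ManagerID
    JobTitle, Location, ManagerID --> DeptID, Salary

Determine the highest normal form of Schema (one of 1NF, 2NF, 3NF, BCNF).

BCNF

Candidate keys: {DeptID, Location}, {DeptID, ManagerID}, {DeptID, Salary}, {JobTitle, Location, ManagerID}. Prime attributes: {DeptID, JobTitle, Location, ManagerID, Salary}.
The left-hand side of every FD is a superkey, so BCNF is satisfied.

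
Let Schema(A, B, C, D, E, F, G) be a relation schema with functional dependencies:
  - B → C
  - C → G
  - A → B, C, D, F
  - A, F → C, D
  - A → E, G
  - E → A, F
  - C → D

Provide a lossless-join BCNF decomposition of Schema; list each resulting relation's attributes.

{A, B, E, F}; {B, C}; {C, D, G}

Candidate keys of the original relation: {A}, {E}.
In {A, B, C, D, E, F, G}, {B} is not a superkey ({B}⁺ restricted to this set is {B, C, D, G}), so split on B → C, D, G into {B, C, D, G} and {A, B, E, F}.
In {B, C, D, G}, {C} is not a superkey ({C}⁺ restricted to this set is {C, D, G}), so split on C → D, G into {C, D, G} and {B, C}.
{C, D, G} is in BCNF.
{B, C} is in BCNF.
{A, B, E, F} is in BCNF.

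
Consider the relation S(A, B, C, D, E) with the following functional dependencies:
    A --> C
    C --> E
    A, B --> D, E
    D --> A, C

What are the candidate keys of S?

{A, B}, {B, D}

Attributes never on any right-hand side: {B} — every candidate key must contain it.
{A, B}⁺ = {A, B, C, D, E}, which is every attribute, so {A, B} is a candidate key.
{B, D}⁺ = {A, B, C, D, E}, which is every attribute, so {B, D} is a candidate key.
These are minimal and exhaustive — every other superkey contains one of them.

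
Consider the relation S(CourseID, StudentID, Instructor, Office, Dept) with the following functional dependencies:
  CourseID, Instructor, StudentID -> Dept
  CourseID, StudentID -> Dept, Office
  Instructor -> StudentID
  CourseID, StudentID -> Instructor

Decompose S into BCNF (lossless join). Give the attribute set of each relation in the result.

{CourseID, Dept, Instructor, Office}; {Instructor, StudentID}

Candidate keys of the original relation: {CourseID, Instructor}, {CourseID, StudentID}.
{CourseID, Dept, Instructor, Office, StudentID}: {Instructor} determines {Instructor, StudentID} here but is not a superkey — split on Instructor -> StudentID, giving {Instructor, StudentID} and {CourseID, Dept, Instructor, Office}.
{Instructor, StudentID} has no BCNF violation.
{CourseID, Dept, Instructor, Office} has no BCNF violation.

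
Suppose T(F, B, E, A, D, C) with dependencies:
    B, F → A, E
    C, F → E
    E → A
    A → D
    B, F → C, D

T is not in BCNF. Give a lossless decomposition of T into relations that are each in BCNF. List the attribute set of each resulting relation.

{A, D}; {A, E}; {B, C, F}; {C, E, F}

Candidate key of the original relation: {B, F}.
Within {A, B, C, D, E, F}: {C, F}⁺ ∩ {A, B, C, D, E, F} = {A, C, D, E, F}, not the whole set, so C, F → A, D, E violates BCNF; decompose into {A, C, D, E, F} and {B, C, F}.
Within {A, C, D, E, F}: {E}⁺ ∩ {A, C, D, E, F} = {A, D, E}, not the whole set, so E → A, D violates BCNF; decompose into {A, D, E} and {C, E, F}.
Within {A, D, E}: {A}⁺ ∩ {A, D, E} = {A, D}, not the whole set, so A → D violates BCNF; decompose into {A, D} and {A, E}.
{A, D}: every determinant is a superkey — BCNF.
{A, E}: every determinant is a superkey — BCNF.
{C, E, F}: every determinant is a superkey — BCNF.
{B, C, F}: every determinant is a superkey — BCNF.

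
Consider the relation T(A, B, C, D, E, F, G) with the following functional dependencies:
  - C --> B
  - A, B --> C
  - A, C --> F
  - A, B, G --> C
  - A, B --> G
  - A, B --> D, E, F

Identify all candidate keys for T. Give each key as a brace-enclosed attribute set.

{A, B}, {A, C}

{A} never appears on the right of any FD, so every key must include it.
Closure of {A, B} is {A, B, C, D, E, F, G}, the whole schema; {A, B} is a candidate key.
Closure of {A, C} is {A, B, C, D, E, F, G}, the whole schema; {A, C} is a candidate key.
Any other superkey properly contains one of these, so there are no further candidate keys.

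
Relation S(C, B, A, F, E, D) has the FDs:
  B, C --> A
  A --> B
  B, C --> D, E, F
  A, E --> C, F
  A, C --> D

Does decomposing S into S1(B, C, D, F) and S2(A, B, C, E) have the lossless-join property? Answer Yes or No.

Yes

The shared attributes are {B, C} and {B, C}⁺ = {A, B, C, D, E, F}.
Since S1 ⊆ {A, B, C, D, E, F}, the intersection is a superkey of S1; the decomposition is lossless.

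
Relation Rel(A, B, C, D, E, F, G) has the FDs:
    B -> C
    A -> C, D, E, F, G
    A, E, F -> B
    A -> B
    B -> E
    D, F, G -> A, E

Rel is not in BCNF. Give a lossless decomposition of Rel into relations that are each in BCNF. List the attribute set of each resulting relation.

Candidate keys of the original relation: {A}, {D, F, G}.
{A, B, C, D, E, F, G}: {B} determines {B, C, E} here but is not a superkey — split on B -> C, E, giving {B, C, E} and {A, B, D, F, G}.
{B, C, E} is in BCNF.
{A, B, D, F, G} is in BCNF.

{A, B, D, F, G}; {B, C, E}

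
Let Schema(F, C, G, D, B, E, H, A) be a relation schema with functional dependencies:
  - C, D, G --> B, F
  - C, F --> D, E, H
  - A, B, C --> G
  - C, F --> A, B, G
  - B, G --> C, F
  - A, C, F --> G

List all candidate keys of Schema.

{B, G}⁺ = {A, B, C, D, E, F, G, H}, which is every attribute, so {B, G} is a candidate key.
{C, F}⁺ = {A, B, C, D, E, F, G, H}, which is every attribute, so {C, F} is a candidate key.
{A, B, C}⁺ = {A, B, C, D, E, F, G, H}, which is every attribute, so {A, B, C} is a candidate key.
{C, D, G}⁺ = {A, B, C, D, E, F, G, H}, which is every attribute, so {C, D, G} is a candidate key.
Any other superkey properly contains one of these, so there are no further candidate keys.

{A, B, C}, {B, G}, {C, D, G}, {C, F}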